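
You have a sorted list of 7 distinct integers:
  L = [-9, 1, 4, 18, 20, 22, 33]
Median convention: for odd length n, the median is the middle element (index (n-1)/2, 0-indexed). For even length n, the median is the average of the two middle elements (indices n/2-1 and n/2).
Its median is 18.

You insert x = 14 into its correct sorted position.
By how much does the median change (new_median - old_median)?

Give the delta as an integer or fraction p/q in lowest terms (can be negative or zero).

Answer: -2

Derivation:
Old median = 18
After inserting x = 14: new sorted = [-9, 1, 4, 14, 18, 20, 22, 33]
New median = 16
Delta = 16 - 18 = -2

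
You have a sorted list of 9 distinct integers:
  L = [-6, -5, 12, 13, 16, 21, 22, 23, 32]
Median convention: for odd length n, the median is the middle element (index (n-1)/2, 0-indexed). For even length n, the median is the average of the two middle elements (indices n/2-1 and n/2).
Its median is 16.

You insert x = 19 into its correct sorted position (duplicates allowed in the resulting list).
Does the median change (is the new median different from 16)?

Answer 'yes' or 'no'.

Answer: yes

Derivation:
Old median = 16
Insert x = 19
New median = 35/2
Changed? yes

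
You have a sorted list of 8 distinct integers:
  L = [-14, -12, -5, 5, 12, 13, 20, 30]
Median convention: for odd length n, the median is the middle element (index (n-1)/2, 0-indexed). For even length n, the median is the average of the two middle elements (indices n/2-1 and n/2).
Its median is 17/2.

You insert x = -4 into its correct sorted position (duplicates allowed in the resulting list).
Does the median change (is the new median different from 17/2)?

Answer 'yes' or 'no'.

Answer: yes

Derivation:
Old median = 17/2
Insert x = -4
New median = 5
Changed? yes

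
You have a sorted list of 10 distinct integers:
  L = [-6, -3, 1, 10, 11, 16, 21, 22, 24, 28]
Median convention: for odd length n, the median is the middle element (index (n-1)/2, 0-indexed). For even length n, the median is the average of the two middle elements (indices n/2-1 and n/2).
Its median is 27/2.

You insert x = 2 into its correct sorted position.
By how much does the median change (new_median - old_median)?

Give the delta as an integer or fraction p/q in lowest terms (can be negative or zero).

Answer: -5/2

Derivation:
Old median = 27/2
After inserting x = 2: new sorted = [-6, -3, 1, 2, 10, 11, 16, 21, 22, 24, 28]
New median = 11
Delta = 11 - 27/2 = -5/2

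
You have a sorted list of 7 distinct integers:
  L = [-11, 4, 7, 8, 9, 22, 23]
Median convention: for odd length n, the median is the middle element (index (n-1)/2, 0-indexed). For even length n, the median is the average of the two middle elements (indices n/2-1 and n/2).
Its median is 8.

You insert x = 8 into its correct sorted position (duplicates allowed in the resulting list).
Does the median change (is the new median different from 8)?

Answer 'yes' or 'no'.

Old median = 8
Insert x = 8
New median = 8
Changed? no

Answer: no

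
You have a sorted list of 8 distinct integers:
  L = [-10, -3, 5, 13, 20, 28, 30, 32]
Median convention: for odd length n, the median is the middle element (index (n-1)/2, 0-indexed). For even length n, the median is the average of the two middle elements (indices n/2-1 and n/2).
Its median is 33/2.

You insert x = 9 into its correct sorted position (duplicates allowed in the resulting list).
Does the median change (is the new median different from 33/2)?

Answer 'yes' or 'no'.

Old median = 33/2
Insert x = 9
New median = 13
Changed? yes

Answer: yes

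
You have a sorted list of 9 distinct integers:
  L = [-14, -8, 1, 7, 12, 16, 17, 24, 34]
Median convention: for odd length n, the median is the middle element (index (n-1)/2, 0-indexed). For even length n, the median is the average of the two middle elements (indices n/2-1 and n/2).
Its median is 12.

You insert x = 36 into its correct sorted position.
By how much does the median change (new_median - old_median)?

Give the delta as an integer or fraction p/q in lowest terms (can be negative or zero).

Answer: 2

Derivation:
Old median = 12
After inserting x = 36: new sorted = [-14, -8, 1, 7, 12, 16, 17, 24, 34, 36]
New median = 14
Delta = 14 - 12 = 2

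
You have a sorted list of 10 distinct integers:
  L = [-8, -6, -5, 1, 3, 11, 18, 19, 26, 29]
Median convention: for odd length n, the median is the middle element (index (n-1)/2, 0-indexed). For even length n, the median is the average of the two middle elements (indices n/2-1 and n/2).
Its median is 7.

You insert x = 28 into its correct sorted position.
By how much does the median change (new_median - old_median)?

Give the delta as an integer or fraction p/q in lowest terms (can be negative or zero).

Answer: 4

Derivation:
Old median = 7
After inserting x = 28: new sorted = [-8, -6, -5, 1, 3, 11, 18, 19, 26, 28, 29]
New median = 11
Delta = 11 - 7 = 4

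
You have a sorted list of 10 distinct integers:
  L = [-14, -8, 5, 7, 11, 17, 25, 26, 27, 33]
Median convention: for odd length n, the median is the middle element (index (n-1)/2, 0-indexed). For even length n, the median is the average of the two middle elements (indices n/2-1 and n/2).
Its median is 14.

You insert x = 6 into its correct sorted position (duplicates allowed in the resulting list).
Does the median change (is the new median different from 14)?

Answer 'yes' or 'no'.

Answer: yes

Derivation:
Old median = 14
Insert x = 6
New median = 11
Changed? yes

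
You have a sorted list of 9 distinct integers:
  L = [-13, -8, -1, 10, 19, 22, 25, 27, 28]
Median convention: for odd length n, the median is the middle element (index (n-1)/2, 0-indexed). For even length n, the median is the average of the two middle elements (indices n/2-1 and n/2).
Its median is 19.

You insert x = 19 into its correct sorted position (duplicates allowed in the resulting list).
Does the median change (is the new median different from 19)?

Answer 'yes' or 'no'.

Old median = 19
Insert x = 19
New median = 19
Changed? no

Answer: no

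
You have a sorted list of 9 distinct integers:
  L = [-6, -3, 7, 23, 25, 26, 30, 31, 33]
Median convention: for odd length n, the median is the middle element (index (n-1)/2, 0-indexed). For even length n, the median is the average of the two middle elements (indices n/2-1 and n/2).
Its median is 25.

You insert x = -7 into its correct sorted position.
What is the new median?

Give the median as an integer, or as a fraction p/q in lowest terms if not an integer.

Old list (sorted, length 9): [-6, -3, 7, 23, 25, 26, 30, 31, 33]
Old median = 25
Insert x = -7
Old length odd (9). Middle was index 4 = 25.
New length even (10). New median = avg of two middle elements.
x = -7: 0 elements are < x, 9 elements are > x.
New sorted list: [-7, -6, -3, 7, 23, 25, 26, 30, 31, 33]
New median = 24

Answer: 24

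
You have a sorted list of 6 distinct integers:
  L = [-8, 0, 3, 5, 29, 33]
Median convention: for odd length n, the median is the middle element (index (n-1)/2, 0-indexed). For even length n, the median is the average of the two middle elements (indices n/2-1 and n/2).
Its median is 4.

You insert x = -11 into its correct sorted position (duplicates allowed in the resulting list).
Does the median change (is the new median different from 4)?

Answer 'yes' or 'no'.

Answer: yes

Derivation:
Old median = 4
Insert x = -11
New median = 3
Changed? yes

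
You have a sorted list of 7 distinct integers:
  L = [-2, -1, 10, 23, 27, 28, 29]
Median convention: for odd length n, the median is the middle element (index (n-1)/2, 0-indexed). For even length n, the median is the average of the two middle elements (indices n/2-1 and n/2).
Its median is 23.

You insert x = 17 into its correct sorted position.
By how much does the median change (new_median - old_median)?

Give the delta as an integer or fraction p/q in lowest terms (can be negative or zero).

Old median = 23
After inserting x = 17: new sorted = [-2, -1, 10, 17, 23, 27, 28, 29]
New median = 20
Delta = 20 - 23 = -3

Answer: -3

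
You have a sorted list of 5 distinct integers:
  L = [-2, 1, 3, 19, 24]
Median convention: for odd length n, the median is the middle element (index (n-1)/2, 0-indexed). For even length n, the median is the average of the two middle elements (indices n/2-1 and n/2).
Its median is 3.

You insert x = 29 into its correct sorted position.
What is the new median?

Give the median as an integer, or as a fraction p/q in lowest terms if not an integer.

Answer: 11

Derivation:
Old list (sorted, length 5): [-2, 1, 3, 19, 24]
Old median = 3
Insert x = 29
Old length odd (5). Middle was index 2 = 3.
New length even (6). New median = avg of two middle elements.
x = 29: 5 elements are < x, 0 elements are > x.
New sorted list: [-2, 1, 3, 19, 24, 29]
New median = 11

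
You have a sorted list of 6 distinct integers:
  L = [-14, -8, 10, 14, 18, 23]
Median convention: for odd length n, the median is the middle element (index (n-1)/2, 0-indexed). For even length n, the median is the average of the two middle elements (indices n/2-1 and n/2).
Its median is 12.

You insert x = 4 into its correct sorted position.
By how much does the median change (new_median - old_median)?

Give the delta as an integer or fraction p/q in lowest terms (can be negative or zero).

Old median = 12
After inserting x = 4: new sorted = [-14, -8, 4, 10, 14, 18, 23]
New median = 10
Delta = 10 - 12 = -2

Answer: -2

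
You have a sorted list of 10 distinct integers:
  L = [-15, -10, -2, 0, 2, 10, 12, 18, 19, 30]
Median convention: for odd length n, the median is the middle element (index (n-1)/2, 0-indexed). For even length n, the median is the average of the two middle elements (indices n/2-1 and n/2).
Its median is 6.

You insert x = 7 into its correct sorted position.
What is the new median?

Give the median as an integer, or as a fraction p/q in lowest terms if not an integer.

Answer: 7

Derivation:
Old list (sorted, length 10): [-15, -10, -2, 0, 2, 10, 12, 18, 19, 30]
Old median = 6
Insert x = 7
Old length even (10). Middle pair: indices 4,5 = 2,10.
New length odd (11). New median = single middle element.
x = 7: 5 elements are < x, 5 elements are > x.
New sorted list: [-15, -10, -2, 0, 2, 7, 10, 12, 18, 19, 30]
New median = 7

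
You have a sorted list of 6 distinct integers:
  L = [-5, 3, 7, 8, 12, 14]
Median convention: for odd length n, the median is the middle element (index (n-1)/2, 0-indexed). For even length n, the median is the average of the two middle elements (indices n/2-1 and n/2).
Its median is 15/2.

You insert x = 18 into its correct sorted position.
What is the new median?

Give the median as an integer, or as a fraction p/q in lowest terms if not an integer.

Old list (sorted, length 6): [-5, 3, 7, 8, 12, 14]
Old median = 15/2
Insert x = 18
Old length even (6). Middle pair: indices 2,3 = 7,8.
New length odd (7). New median = single middle element.
x = 18: 6 elements are < x, 0 elements are > x.
New sorted list: [-5, 3, 7, 8, 12, 14, 18]
New median = 8

Answer: 8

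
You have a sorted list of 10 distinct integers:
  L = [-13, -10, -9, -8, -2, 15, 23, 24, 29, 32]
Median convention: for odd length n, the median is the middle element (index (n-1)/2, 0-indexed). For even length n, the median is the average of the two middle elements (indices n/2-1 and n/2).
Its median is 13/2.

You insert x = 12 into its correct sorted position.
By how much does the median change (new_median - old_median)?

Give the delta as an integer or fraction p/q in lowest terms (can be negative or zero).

Old median = 13/2
After inserting x = 12: new sorted = [-13, -10, -9, -8, -2, 12, 15, 23, 24, 29, 32]
New median = 12
Delta = 12 - 13/2 = 11/2

Answer: 11/2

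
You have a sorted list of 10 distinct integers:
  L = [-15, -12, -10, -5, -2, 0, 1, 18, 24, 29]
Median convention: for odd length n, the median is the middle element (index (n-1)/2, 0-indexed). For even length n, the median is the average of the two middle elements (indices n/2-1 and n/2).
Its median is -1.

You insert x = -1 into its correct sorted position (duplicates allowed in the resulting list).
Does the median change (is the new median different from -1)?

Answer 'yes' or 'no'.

Old median = -1
Insert x = -1
New median = -1
Changed? no

Answer: no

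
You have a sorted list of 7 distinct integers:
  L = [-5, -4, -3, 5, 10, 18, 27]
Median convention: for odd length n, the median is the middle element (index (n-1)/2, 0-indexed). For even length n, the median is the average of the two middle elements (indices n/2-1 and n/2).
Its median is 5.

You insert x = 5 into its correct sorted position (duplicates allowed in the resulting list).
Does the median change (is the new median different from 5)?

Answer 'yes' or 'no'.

Answer: no

Derivation:
Old median = 5
Insert x = 5
New median = 5
Changed? no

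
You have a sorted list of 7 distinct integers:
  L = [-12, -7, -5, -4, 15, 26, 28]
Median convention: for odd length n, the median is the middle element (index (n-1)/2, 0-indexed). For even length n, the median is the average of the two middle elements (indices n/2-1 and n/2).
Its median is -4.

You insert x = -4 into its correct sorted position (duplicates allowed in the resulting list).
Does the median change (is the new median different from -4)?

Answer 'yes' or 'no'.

Answer: no

Derivation:
Old median = -4
Insert x = -4
New median = -4
Changed? no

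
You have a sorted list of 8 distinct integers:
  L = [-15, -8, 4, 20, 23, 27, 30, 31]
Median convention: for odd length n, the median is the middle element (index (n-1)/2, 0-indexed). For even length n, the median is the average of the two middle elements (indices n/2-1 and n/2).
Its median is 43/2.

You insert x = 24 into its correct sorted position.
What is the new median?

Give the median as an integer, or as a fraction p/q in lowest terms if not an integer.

Old list (sorted, length 8): [-15, -8, 4, 20, 23, 27, 30, 31]
Old median = 43/2
Insert x = 24
Old length even (8). Middle pair: indices 3,4 = 20,23.
New length odd (9). New median = single middle element.
x = 24: 5 elements are < x, 3 elements are > x.
New sorted list: [-15, -8, 4, 20, 23, 24, 27, 30, 31]
New median = 23

Answer: 23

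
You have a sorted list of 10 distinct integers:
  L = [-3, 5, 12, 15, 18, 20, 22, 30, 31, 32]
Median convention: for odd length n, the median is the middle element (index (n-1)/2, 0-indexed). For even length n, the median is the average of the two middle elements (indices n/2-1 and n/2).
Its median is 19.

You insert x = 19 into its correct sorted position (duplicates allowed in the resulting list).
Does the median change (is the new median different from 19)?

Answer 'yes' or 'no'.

Answer: no

Derivation:
Old median = 19
Insert x = 19
New median = 19
Changed? no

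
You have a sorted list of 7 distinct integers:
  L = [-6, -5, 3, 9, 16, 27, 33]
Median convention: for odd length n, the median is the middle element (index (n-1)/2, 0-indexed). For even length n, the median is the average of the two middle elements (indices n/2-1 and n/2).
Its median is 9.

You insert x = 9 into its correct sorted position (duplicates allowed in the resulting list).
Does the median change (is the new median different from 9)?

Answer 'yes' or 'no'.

Answer: no

Derivation:
Old median = 9
Insert x = 9
New median = 9
Changed? no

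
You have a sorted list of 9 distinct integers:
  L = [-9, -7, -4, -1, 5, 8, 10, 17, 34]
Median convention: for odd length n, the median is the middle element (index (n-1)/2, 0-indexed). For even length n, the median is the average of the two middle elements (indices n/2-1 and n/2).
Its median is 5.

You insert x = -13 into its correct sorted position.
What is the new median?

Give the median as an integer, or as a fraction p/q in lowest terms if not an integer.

Old list (sorted, length 9): [-9, -7, -4, -1, 5, 8, 10, 17, 34]
Old median = 5
Insert x = -13
Old length odd (9). Middle was index 4 = 5.
New length even (10). New median = avg of two middle elements.
x = -13: 0 elements are < x, 9 elements are > x.
New sorted list: [-13, -9, -7, -4, -1, 5, 8, 10, 17, 34]
New median = 2

Answer: 2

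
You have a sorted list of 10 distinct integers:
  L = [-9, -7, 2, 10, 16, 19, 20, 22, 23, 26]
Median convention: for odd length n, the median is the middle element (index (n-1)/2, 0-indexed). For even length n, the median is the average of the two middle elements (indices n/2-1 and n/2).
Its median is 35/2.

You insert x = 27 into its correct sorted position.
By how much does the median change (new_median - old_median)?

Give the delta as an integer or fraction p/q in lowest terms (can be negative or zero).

Answer: 3/2

Derivation:
Old median = 35/2
After inserting x = 27: new sorted = [-9, -7, 2, 10, 16, 19, 20, 22, 23, 26, 27]
New median = 19
Delta = 19 - 35/2 = 3/2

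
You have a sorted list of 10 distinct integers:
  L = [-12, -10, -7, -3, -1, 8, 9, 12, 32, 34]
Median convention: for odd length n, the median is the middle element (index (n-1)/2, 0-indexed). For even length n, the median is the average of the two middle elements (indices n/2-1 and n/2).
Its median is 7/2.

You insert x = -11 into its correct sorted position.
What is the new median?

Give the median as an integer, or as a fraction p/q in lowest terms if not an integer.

Old list (sorted, length 10): [-12, -10, -7, -3, -1, 8, 9, 12, 32, 34]
Old median = 7/2
Insert x = -11
Old length even (10). Middle pair: indices 4,5 = -1,8.
New length odd (11). New median = single middle element.
x = -11: 1 elements are < x, 9 elements are > x.
New sorted list: [-12, -11, -10, -7, -3, -1, 8, 9, 12, 32, 34]
New median = -1

Answer: -1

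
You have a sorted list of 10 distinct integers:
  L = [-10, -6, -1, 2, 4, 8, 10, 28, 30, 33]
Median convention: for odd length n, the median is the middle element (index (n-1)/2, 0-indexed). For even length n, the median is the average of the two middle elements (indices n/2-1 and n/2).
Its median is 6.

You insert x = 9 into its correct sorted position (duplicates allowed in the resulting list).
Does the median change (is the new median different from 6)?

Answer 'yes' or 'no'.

Answer: yes

Derivation:
Old median = 6
Insert x = 9
New median = 8
Changed? yes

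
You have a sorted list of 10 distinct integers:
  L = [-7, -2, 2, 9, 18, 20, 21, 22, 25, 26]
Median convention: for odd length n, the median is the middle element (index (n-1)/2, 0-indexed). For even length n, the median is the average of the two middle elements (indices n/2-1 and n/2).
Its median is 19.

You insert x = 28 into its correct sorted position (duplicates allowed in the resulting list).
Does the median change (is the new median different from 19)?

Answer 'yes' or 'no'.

Old median = 19
Insert x = 28
New median = 20
Changed? yes

Answer: yes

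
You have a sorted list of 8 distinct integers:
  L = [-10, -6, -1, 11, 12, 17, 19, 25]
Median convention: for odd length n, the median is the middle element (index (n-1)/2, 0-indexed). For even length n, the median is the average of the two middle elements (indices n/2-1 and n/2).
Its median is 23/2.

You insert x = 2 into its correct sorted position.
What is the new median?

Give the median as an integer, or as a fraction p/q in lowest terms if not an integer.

Old list (sorted, length 8): [-10, -6, -1, 11, 12, 17, 19, 25]
Old median = 23/2
Insert x = 2
Old length even (8). Middle pair: indices 3,4 = 11,12.
New length odd (9). New median = single middle element.
x = 2: 3 elements are < x, 5 elements are > x.
New sorted list: [-10, -6, -1, 2, 11, 12, 17, 19, 25]
New median = 11

Answer: 11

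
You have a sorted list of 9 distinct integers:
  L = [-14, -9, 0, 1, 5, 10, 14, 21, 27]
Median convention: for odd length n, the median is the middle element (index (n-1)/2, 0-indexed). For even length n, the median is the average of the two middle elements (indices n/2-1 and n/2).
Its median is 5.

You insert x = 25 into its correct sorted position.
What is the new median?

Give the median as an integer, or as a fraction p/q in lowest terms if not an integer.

Old list (sorted, length 9): [-14, -9, 0, 1, 5, 10, 14, 21, 27]
Old median = 5
Insert x = 25
Old length odd (9). Middle was index 4 = 5.
New length even (10). New median = avg of two middle elements.
x = 25: 8 elements are < x, 1 elements are > x.
New sorted list: [-14, -9, 0, 1, 5, 10, 14, 21, 25, 27]
New median = 15/2

Answer: 15/2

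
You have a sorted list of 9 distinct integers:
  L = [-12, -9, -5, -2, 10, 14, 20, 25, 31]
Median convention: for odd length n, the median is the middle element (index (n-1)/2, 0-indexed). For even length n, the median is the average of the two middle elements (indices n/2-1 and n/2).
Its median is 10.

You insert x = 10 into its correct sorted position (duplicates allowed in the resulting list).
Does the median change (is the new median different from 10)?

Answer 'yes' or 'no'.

Answer: no

Derivation:
Old median = 10
Insert x = 10
New median = 10
Changed? no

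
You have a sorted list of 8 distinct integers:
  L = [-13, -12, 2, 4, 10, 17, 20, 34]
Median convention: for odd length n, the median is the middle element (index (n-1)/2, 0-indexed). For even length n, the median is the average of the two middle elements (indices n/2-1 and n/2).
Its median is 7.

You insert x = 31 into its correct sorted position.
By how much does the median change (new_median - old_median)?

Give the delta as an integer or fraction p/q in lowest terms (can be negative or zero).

Answer: 3

Derivation:
Old median = 7
After inserting x = 31: new sorted = [-13, -12, 2, 4, 10, 17, 20, 31, 34]
New median = 10
Delta = 10 - 7 = 3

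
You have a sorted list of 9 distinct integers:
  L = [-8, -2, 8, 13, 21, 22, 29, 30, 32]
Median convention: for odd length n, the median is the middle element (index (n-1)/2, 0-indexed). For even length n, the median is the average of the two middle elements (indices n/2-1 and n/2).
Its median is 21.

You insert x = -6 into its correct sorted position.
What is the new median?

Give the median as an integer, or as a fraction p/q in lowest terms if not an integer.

Old list (sorted, length 9): [-8, -2, 8, 13, 21, 22, 29, 30, 32]
Old median = 21
Insert x = -6
Old length odd (9). Middle was index 4 = 21.
New length even (10). New median = avg of two middle elements.
x = -6: 1 elements are < x, 8 elements are > x.
New sorted list: [-8, -6, -2, 8, 13, 21, 22, 29, 30, 32]
New median = 17

Answer: 17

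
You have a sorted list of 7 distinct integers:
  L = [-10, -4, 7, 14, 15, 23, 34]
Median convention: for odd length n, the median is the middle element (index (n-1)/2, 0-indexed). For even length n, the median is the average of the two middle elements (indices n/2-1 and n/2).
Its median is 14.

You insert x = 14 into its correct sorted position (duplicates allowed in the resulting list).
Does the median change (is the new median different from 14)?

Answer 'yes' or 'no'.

Answer: no

Derivation:
Old median = 14
Insert x = 14
New median = 14
Changed? no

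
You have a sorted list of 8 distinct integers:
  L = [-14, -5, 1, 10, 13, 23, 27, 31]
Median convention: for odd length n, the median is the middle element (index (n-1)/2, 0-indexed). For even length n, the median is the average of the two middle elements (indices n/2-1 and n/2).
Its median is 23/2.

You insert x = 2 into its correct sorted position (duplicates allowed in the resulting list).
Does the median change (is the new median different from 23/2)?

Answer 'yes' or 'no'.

Old median = 23/2
Insert x = 2
New median = 10
Changed? yes

Answer: yes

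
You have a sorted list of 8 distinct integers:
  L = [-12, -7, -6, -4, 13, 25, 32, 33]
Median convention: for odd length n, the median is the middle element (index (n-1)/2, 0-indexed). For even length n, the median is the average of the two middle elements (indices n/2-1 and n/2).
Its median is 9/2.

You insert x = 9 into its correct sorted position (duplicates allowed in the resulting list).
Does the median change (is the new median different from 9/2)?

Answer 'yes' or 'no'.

Old median = 9/2
Insert x = 9
New median = 9
Changed? yes

Answer: yes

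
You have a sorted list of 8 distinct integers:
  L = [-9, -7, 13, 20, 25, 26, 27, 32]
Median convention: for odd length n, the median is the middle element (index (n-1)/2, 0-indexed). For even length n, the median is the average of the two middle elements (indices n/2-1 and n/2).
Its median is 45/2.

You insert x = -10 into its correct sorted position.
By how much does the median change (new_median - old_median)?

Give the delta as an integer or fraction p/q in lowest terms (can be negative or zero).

Old median = 45/2
After inserting x = -10: new sorted = [-10, -9, -7, 13, 20, 25, 26, 27, 32]
New median = 20
Delta = 20 - 45/2 = -5/2

Answer: -5/2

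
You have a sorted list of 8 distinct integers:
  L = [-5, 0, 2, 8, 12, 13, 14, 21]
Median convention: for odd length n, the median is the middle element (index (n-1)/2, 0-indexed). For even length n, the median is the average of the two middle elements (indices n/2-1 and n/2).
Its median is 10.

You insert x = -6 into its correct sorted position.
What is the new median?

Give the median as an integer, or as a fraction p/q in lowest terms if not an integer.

Old list (sorted, length 8): [-5, 0, 2, 8, 12, 13, 14, 21]
Old median = 10
Insert x = -6
Old length even (8). Middle pair: indices 3,4 = 8,12.
New length odd (9). New median = single middle element.
x = -6: 0 elements are < x, 8 elements are > x.
New sorted list: [-6, -5, 0, 2, 8, 12, 13, 14, 21]
New median = 8

Answer: 8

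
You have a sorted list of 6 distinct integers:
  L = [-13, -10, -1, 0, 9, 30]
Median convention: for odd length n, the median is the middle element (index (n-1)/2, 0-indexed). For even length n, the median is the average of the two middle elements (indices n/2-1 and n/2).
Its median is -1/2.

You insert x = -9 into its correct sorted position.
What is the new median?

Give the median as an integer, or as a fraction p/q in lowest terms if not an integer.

Answer: -1

Derivation:
Old list (sorted, length 6): [-13, -10, -1, 0, 9, 30]
Old median = -1/2
Insert x = -9
Old length even (6). Middle pair: indices 2,3 = -1,0.
New length odd (7). New median = single middle element.
x = -9: 2 elements are < x, 4 elements are > x.
New sorted list: [-13, -10, -9, -1, 0, 9, 30]
New median = -1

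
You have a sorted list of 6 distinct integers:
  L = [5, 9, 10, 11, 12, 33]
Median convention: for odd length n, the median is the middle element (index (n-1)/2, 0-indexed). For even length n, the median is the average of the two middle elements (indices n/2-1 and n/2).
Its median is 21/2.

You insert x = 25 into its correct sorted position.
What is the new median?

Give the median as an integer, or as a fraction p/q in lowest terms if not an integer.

Answer: 11

Derivation:
Old list (sorted, length 6): [5, 9, 10, 11, 12, 33]
Old median = 21/2
Insert x = 25
Old length even (6). Middle pair: indices 2,3 = 10,11.
New length odd (7). New median = single middle element.
x = 25: 5 elements are < x, 1 elements are > x.
New sorted list: [5, 9, 10, 11, 12, 25, 33]
New median = 11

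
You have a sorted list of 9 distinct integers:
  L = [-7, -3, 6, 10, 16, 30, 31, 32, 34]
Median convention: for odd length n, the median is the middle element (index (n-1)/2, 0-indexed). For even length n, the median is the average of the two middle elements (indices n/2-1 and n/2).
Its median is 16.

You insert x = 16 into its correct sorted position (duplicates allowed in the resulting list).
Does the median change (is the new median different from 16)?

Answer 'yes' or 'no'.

Old median = 16
Insert x = 16
New median = 16
Changed? no

Answer: no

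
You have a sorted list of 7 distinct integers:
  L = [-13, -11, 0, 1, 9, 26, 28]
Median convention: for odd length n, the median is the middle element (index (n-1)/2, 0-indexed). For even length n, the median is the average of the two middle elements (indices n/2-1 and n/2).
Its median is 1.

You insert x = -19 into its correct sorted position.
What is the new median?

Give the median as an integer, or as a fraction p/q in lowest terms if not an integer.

Old list (sorted, length 7): [-13, -11, 0, 1, 9, 26, 28]
Old median = 1
Insert x = -19
Old length odd (7). Middle was index 3 = 1.
New length even (8). New median = avg of two middle elements.
x = -19: 0 elements are < x, 7 elements are > x.
New sorted list: [-19, -13, -11, 0, 1, 9, 26, 28]
New median = 1/2

Answer: 1/2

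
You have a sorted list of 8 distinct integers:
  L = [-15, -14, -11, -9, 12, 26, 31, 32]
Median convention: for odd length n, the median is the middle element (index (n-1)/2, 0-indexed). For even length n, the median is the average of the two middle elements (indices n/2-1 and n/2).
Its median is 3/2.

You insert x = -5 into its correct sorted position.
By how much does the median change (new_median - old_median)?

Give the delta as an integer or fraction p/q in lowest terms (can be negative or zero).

Answer: -13/2

Derivation:
Old median = 3/2
After inserting x = -5: new sorted = [-15, -14, -11, -9, -5, 12, 26, 31, 32]
New median = -5
Delta = -5 - 3/2 = -13/2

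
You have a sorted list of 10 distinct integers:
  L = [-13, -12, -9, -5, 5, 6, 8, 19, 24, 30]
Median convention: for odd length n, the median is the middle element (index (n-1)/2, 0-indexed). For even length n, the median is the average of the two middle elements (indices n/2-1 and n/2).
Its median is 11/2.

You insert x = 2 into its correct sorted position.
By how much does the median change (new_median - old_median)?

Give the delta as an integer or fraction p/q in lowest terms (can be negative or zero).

Answer: -1/2

Derivation:
Old median = 11/2
After inserting x = 2: new sorted = [-13, -12, -9, -5, 2, 5, 6, 8, 19, 24, 30]
New median = 5
Delta = 5 - 11/2 = -1/2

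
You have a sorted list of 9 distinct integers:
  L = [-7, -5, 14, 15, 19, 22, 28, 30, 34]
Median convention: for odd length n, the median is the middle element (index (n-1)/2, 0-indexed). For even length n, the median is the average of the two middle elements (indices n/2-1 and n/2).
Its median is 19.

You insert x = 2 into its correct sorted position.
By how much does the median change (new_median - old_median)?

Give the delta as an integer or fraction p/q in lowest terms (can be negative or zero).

Answer: -2

Derivation:
Old median = 19
After inserting x = 2: new sorted = [-7, -5, 2, 14, 15, 19, 22, 28, 30, 34]
New median = 17
Delta = 17 - 19 = -2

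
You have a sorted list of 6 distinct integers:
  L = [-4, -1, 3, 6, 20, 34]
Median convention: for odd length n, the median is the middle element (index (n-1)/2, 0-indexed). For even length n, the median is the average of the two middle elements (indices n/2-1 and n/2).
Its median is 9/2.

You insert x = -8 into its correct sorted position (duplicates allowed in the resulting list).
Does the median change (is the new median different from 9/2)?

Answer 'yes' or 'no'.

Old median = 9/2
Insert x = -8
New median = 3
Changed? yes

Answer: yes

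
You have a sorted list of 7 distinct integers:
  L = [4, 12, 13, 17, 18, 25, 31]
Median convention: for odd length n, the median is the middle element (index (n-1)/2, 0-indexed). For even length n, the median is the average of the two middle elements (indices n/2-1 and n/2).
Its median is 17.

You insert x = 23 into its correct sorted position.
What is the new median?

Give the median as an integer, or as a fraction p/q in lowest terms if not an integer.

Old list (sorted, length 7): [4, 12, 13, 17, 18, 25, 31]
Old median = 17
Insert x = 23
Old length odd (7). Middle was index 3 = 17.
New length even (8). New median = avg of two middle elements.
x = 23: 5 elements are < x, 2 elements are > x.
New sorted list: [4, 12, 13, 17, 18, 23, 25, 31]
New median = 35/2

Answer: 35/2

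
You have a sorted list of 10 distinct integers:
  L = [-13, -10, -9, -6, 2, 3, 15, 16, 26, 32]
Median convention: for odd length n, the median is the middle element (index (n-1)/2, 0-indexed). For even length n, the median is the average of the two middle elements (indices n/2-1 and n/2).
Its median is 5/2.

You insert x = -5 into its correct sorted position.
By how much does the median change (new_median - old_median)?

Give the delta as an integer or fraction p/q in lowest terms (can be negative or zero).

Answer: -1/2

Derivation:
Old median = 5/2
After inserting x = -5: new sorted = [-13, -10, -9, -6, -5, 2, 3, 15, 16, 26, 32]
New median = 2
Delta = 2 - 5/2 = -1/2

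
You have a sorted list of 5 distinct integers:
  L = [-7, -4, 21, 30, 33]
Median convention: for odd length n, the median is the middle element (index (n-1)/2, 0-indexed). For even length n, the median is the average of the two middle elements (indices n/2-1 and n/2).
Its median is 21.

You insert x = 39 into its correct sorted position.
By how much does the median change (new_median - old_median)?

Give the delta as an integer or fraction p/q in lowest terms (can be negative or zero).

Answer: 9/2

Derivation:
Old median = 21
After inserting x = 39: new sorted = [-7, -4, 21, 30, 33, 39]
New median = 51/2
Delta = 51/2 - 21 = 9/2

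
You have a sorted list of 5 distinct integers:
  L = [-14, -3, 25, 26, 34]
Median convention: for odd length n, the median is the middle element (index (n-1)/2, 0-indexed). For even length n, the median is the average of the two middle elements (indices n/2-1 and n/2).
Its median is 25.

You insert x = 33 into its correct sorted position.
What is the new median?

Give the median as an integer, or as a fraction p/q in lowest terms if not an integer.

Answer: 51/2

Derivation:
Old list (sorted, length 5): [-14, -3, 25, 26, 34]
Old median = 25
Insert x = 33
Old length odd (5). Middle was index 2 = 25.
New length even (6). New median = avg of two middle elements.
x = 33: 4 elements are < x, 1 elements are > x.
New sorted list: [-14, -3, 25, 26, 33, 34]
New median = 51/2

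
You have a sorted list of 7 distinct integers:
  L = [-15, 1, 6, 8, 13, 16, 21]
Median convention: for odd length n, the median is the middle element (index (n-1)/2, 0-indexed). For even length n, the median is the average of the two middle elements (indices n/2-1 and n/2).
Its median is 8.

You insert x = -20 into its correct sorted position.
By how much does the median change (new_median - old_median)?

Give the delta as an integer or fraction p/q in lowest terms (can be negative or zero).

Answer: -1

Derivation:
Old median = 8
After inserting x = -20: new sorted = [-20, -15, 1, 6, 8, 13, 16, 21]
New median = 7
Delta = 7 - 8 = -1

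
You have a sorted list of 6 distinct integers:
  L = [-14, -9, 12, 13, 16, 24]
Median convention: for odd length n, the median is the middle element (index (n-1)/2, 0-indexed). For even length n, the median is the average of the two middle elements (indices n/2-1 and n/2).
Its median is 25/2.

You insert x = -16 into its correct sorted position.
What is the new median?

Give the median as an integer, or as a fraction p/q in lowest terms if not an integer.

Answer: 12

Derivation:
Old list (sorted, length 6): [-14, -9, 12, 13, 16, 24]
Old median = 25/2
Insert x = -16
Old length even (6). Middle pair: indices 2,3 = 12,13.
New length odd (7). New median = single middle element.
x = -16: 0 elements are < x, 6 elements are > x.
New sorted list: [-16, -14, -9, 12, 13, 16, 24]
New median = 12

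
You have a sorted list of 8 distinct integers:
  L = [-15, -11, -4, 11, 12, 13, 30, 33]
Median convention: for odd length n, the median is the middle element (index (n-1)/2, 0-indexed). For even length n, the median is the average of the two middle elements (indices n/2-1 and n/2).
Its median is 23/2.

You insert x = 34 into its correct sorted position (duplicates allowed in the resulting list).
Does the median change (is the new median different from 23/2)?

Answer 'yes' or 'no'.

Old median = 23/2
Insert x = 34
New median = 12
Changed? yes

Answer: yes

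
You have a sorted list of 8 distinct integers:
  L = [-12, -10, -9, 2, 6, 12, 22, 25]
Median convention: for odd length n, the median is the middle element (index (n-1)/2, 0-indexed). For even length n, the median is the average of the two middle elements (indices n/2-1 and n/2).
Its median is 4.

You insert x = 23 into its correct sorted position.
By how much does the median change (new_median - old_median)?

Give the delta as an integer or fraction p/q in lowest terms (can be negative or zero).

Old median = 4
After inserting x = 23: new sorted = [-12, -10, -9, 2, 6, 12, 22, 23, 25]
New median = 6
Delta = 6 - 4 = 2

Answer: 2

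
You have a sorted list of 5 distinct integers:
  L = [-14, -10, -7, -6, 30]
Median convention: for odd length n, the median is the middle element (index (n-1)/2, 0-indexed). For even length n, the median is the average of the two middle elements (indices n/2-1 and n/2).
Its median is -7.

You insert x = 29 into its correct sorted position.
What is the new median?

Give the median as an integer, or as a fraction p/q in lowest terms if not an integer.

Old list (sorted, length 5): [-14, -10, -7, -6, 30]
Old median = -7
Insert x = 29
Old length odd (5). Middle was index 2 = -7.
New length even (6). New median = avg of two middle elements.
x = 29: 4 elements are < x, 1 elements are > x.
New sorted list: [-14, -10, -7, -6, 29, 30]
New median = -13/2

Answer: -13/2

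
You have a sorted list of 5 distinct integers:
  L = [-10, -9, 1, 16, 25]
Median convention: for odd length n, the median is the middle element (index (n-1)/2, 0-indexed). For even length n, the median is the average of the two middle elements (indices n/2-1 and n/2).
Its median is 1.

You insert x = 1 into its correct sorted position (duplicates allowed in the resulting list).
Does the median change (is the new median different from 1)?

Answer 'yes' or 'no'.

Old median = 1
Insert x = 1
New median = 1
Changed? no

Answer: no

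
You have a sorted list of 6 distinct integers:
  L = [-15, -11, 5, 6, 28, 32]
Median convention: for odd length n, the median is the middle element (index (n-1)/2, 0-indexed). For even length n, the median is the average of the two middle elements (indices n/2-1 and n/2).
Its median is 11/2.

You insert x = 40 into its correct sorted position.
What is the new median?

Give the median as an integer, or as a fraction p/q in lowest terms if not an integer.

Old list (sorted, length 6): [-15, -11, 5, 6, 28, 32]
Old median = 11/2
Insert x = 40
Old length even (6). Middle pair: indices 2,3 = 5,6.
New length odd (7). New median = single middle element.
x = 40: 6 elements are < x, 0 elements are > x.
New sorted list: [-15, -11, 5, 6, 28, 32, 40]
New median = 6

Answer: 6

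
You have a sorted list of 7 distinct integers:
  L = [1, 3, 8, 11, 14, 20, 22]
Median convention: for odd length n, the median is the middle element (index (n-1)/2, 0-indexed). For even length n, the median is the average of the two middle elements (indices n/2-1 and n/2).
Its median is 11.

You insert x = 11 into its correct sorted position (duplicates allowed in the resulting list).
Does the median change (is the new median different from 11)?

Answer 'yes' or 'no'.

Old median = 11
Insert x = 11
New median = 11
Changed? no

Answer: no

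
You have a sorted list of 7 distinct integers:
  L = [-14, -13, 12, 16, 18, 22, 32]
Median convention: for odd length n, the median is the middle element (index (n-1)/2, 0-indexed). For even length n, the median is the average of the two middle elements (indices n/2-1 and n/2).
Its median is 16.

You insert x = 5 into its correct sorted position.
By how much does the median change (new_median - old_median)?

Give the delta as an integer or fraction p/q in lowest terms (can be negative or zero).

Answer: -2

Derivation:
Old median = 16
After inserting x = 5: new sorted = [-14, -13, 5, 12, 16, 18, 22, 32]
New median = 14
Delta = 14 - 16 = -2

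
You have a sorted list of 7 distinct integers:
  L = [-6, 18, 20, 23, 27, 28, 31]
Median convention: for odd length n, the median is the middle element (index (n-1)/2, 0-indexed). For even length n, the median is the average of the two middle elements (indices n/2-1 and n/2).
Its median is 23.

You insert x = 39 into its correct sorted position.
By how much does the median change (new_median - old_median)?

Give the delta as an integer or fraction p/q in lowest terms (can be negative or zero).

Old median = 23
After inserting x = 39: new sorted = [-6, 18, 20, 23, 27, 28, 31, 39]
New median = 25
Delta = 25 - 23 = 2

Answer: 2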